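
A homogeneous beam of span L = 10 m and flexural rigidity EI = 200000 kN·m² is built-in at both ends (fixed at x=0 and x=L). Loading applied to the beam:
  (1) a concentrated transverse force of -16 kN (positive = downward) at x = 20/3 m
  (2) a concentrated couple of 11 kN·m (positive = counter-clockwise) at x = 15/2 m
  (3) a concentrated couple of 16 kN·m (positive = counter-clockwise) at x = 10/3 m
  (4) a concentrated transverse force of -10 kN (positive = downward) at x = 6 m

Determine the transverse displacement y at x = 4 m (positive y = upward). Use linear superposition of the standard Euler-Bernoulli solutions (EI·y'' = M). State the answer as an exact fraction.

Load 1 — point force P=-16 kN at a=20/3 m (b=L-a=10/3):
  y_1 = -Pb²x²(3aL-(3a+b)x)/(6L³EI)  [x≤a] = -(-16)·(10/3)²·4²·(3·(20/3)·10-(3·(20/3)+(10/3))·4)/(6·10³·200000) = 64/253125 m
Load 2 — applied couple M₀=11 kN·m at a=15/2 m (b=L-a=5/2):
  y_2 = (R_Ax³/6 - M_Ax²/2)/EI  [x≤a] with R_A=99/80, M_A=55/16 = ((99/80)·4³/6 - (55/16)·4²/2)/200000 = -143/2000000 m
Load 3 — applied couple M₀=16 kN·m at a=10/3 m (b=L-a=20/3):
  y_3 = (R_Ax³/6 - M_Ax²/2 - M₀(x-a)²/2)/EI  [x>a] with R_A=32/15, M_A=0 = ((32/15)·4³/6 - 0·4²/2 - 16·(4-(10/3))²/2)/200000 = 3/31250 m
Load 4 — point force P=-10 kN at a=6 m (b=L-a=4):
  y_4 = -Pb²x²(3aL-(3a+b)x)/(6L³EI)  [x≤a] = -(-10)·4²·4²·(3·6·10-(3·6+4)·4)/(6·10³·200000) = 46/234375 m
Superposition: y = Σ y_i = 383621/810000000 m ≈ 0.000474 m

y(4) = 383621/810000000 m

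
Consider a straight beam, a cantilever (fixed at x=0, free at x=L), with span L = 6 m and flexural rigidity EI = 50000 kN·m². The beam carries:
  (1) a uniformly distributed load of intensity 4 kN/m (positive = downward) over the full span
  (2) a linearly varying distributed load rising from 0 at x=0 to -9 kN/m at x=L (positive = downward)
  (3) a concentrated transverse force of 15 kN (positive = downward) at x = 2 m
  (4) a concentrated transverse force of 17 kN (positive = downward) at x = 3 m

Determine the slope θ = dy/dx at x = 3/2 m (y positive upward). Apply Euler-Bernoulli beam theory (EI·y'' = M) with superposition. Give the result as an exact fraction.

Load 1 — uniform load w=4 kN/m over full span:
  θ_1 = -wx(x²-3Lx+3L²)/(6EI) = -4·(3/2)·((3/2)²-3·6·(3/2)+3·6²)/(6·50000) = -333/200000 rad
Load 2 — triangular load w₀=-9 kN/m (0→w₀ over full span):
  θ_2 = (w₀Lx²/4-w₀L²x/3-w₀x⁴/(24L))/EI = ((-9)·6·(3/2)²/4-(-9)·6²·(3/2)/3-(-9)·(3/2)⁴/(24·6))/50000 = 33777/12800000 rad
Load 3 — point force P=15 kN at a=2 m (b=L-a=4):
  θ_3 = -Px(2a-x)/(2EI)  [x≤a] = -15·(3/2)·(2·2-(3/2))/(2·50000) = -9/16000 rad
Load 4 — point force P=17 kN at a=3 m (b=L-a=3):
  θ_4 = -Px(2a-x)/(2EI)  [x≤a] = -17·(3/2)·(2·3-(3/2))/(2·50000) = -459/400000 rad
Superposition: θ = Σ θ_i = -9423/12800000 rad ≈ -0.000736 rad

θ(3/2) = -9423/12800000 rad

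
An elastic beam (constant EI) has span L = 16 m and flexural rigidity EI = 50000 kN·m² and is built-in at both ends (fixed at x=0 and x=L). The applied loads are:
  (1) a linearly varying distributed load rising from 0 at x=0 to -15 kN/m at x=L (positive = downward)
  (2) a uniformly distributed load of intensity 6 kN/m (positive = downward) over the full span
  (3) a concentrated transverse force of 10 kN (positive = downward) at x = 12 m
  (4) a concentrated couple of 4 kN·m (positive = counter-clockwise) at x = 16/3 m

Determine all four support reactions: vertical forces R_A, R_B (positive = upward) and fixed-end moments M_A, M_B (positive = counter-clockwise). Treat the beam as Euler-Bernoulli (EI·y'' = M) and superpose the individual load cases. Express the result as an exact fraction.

Load 1 — triangular load w₀=-15 kN/m (0→w₀ over full span):
  R_A = 3w₀L/20 = 3·(-15)·16/20 = -36 kN
  M_A = w₀L²/30 = (-15)·16²/30 = -128 kN·m
  R_B = 7w₀L/20 = 7·(-15)·16/20 = -84 kN
  M_B = -w₀L²/20 = -(-15)·16²/20 = 192 kN·m
Load 2 — uniform load w=6 kN/m over full span:
  R_A = wL/2 = 6·16/2 = 48 kN
  M_A = wL²/12 = 6·16²/12 = 128 kN·m
  R_B = wL/2 = 6·16/2 = 48 kN
  M_B = -wL²/12 = -6·16²/12 = -128 kN·m
Load 3 — point force P=10 kN at a=12 m (b=L-a=4):
  R_A = Pb²(3a+b)/L³ = 10·4²·(3·12+4)/16³ = 25/16 kN
  M_A = Pab²/L² = 10·12·4²/16² = 15/2 kN·m
  R_B = Pa²(a+3b)/L³ = 10·12²·(12+3·4)/16³ = 135/16 kN
  M_B = -Pa²b/L² = -10·12²·4/16² = -45/2 kN·m
Load 4 — applied couple M₀=4 kN·m at a=16/3 m (b=L-a=32/3):
  R_A = 6M₀ab/L³ = 6·4·(16/3)·(32/3)/16³ = 1/3 kN
  M_A = M₀b(2a-b)/L² = 4·(32/3)·(2·(16/3)-(32/3))/16² = 0 kN·m
  R_B = -6M₀ab/L³ = -6·4·(16/3)·(32/3)/16³ = -1/3 kN
  M_B = M₀a(2b-a)/L² = 4·(16/3)·(2·(32/3)-(16/3))/16² = 4/3 kN·m
Superposition: R_A = 667/48 kN, M_A = 15/2 kN·m, R_B = -1339/48 kN, M_B = 257/6 kN·m

R_A = 667/48 kN, M_A = 15/2 kN·m, R_B = -1339/48 kN, M_B = 257/6 kN·m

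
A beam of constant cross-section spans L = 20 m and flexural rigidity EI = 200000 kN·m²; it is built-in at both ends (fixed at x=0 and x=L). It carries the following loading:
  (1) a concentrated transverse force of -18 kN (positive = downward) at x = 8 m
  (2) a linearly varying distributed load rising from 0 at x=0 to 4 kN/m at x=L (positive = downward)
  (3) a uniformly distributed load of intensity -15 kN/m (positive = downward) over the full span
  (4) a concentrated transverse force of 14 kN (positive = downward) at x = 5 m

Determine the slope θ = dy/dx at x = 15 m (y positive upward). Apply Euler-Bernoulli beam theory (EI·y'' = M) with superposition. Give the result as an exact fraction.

θ(15) = -138351/32000000 rad

Load 1 — point force P=-18 kN at a=8 m (b=L-a=12):
  θ_1 = Pa²(L-x)(2bL-(3b+a)(L-x))/(2L³EI)  [x>a] = (-18)·8²·(20-15)·(2·12·20-(3·12+8)·(20-15))/(2·20³·200000) = -117/250000 rad
Load 2 — triangular load w₀=4 kN/m (0→w₀ over full span):
  θ_2 = -w₀(2x(L-x)(L-2x)(x+2L)+x²(L-x)²)/(120LEI) = -4·(2·15·(20-15)·(20-2·15)·(15+2·20)+15²·(20-15)²)/(120·20·200000) = 41/64000 rad
Load 3 — uniform load w=-15 kN/m over full span:
  θ_3 = -wx(L-x)(L-2x)/(12EI) = -(-15)·15·(20-15)·(20-2·15)/(12·200000) = -3/640 rad
Load 4 — point force P=14 kN at a=5 m (b=L-a=15):
  θ_4 = Pa²(L-x)(2bL-(3b+a)(L-x))/(2L³EI)  [x>a] = 14·5²·(20-15)·(2·15·20-(3·15+5)·(20-15))/(2·20³·200000) = 49/256000 rad
Superposition: θ = Σ θ_i = -138351/32000000 rad ≈ -0.004323 rad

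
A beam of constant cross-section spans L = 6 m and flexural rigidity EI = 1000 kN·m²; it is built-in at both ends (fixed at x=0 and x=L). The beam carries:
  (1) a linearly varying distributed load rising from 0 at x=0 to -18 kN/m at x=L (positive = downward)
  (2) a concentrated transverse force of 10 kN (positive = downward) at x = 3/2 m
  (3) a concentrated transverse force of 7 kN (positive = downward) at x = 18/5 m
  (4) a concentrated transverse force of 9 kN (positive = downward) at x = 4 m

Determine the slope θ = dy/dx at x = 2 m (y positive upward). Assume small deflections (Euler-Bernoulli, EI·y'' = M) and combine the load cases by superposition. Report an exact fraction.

θ(2) = 7621/1500000 rad

Load 1 — triangular load w₀=-18 kN/m (0→w₀ over full span):
  θ_1 = -w₀(2x(L-x)(L-2x)(x+2L)+x²(L-x)²)/(120LEI) = -(-18)·(2·2·(6-2)·(6-2·2)·(2+2·6)+2²·(6-2)²)/(120·6·1000) = 8/625 rad
Load 2 — point force P=10 kN at a=3/2 m (b=L-a=9/2):
  θ_2 = Pa²(L-x)(2bL-(3b+a)(L-x))/(2L³EI)  [x>a] = 10·(3/2)²·(6-2)·(2·(9/2)·6-(3·(9/2)+(3/2))·(6-2))/(2·6³·1000) = -1/800 rad
Load 3 — point force P=7 kN at a=18/5 m (b=L-a=12/5):
  θ_3 = -Pb²x(2aL-(3a+b)x)/(2L³EI)  [x≤a] = -7·(12/5)²·2·(2·(18/5)·6-(3·(18/5)+(12/5))·2)/(2·6³·1000) = -49/15625 rad
Load 4 — point force P=9 kN at a=4 m (b=L-a=2):
  θ_4 = -Pb²x(2aL-(3a+b)x)/(2L³EI)  [x≤a] = -9·2²·2·(2·4·6-(3·4+2)·2)/(2·6³·1000) = -1/300 rad
Superposition: θ = Σ θ_i = 7621/1500000 rad ≈ 0.005081 rad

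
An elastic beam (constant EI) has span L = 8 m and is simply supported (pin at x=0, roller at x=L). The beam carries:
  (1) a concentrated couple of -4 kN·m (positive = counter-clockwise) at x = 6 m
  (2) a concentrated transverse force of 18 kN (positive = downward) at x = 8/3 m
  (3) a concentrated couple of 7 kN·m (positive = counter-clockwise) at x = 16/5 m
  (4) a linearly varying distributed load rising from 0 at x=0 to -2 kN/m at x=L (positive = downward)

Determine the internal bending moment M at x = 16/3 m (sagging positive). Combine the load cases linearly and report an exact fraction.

Load 1 — applied couple M₀=-4 kN·m at a=6 m (b=L-a=2):
  M_1 = M₀x/L  [x≤a] = (-4)·(16/3)/8 = -8/3 kN·m
Load 2 — point force P=18 kN at a=8/3 m (b=L-a=16/3):
  M_2 = Pa(L-x)/L  [x>a] = 18·(8/3)·(8-(16/3))/8 = 16 kN·m
Load 3 — applied couple M₀=7 kN·m at a=16/5 m (b=L-a=24/5):
  M_3 = M₀x/L - M₀  [x>a] = 7·(16/3)/8 - 7 = -7/3 kN·m
Load 4 — triangular load w₀=-2 kN/m (0→w₀ over full span):
  M_4 = w₀Lx/6 - w₀x³/(6L) = (-2)·8·(16/3)/6 - (-2)·(16/3)³/(6·8) = -640/81 kN·m
Superposition: M = Σ M_i = 251/81 kN·m ≈ 3.098765 kN·m

M(16/3) = 251/81 kN·m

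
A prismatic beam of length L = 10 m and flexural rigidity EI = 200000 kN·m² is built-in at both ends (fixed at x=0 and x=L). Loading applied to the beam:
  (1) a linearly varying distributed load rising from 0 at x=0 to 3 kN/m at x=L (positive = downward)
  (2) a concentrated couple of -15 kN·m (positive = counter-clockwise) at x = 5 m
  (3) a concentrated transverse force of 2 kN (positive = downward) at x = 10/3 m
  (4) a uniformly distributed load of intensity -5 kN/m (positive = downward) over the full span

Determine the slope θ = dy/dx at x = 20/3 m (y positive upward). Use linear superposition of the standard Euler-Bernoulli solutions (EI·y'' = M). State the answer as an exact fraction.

θ(20/3) = -49/486000 rad

Load 1 — triangular load w₀=3 kN/m (0→w₀ over full span):
  θ_1 = -w₀(2x(L-x)(L-2x)(x+2L)+x²(L-x)²)/(120LEI) = -3·(2·(20/3)·(10-(20/3))·(10-2·(20/3))·((20/3)+2·10)+(20/3)²·(10-(20/3))²)/(120·10·200000) = 7/162000 rad
Load 2 — applied couple M₀=-15 kN·m at a=5 m (b=L-a=5):
  θ_2 = (R_Ax²/2 - M_Ax - M₀(x-a))/EI  [x>a] with R_A=-9/4, M_A=-15/4 = ((-9/4)·(20/3)²/2 - (-15/4)·(20/3) - (-15)·((20/3)-5))/200000 = 0 rad
Load 3 — point force P=2 kN at a=10/3 m (b=L-a=20/3):
  θ_3 = Pa²(L-x)(2bL-(3b+a)(L-x))/(2L³EI)  [x>a] = 2·(10/3)²·(10-(20/3))·(2·(20/3)·10-(3·(20/3)+(10/3))·(10-(20/3)))/(2·10³·200000) = 1/97200 rad
Load 4 — uniform load w=-5 kN/m over full span:
  θ_4 = -wx(L-x)(L-2x)/(12EI) = -(-5)·(20/3)·(10-(20/3))·(10-2·(20/3))/(12·200000) = -1/6480 rad
Superposition: θ = Σ θ_i = -49/486000 rad ≈ -0.000101 rad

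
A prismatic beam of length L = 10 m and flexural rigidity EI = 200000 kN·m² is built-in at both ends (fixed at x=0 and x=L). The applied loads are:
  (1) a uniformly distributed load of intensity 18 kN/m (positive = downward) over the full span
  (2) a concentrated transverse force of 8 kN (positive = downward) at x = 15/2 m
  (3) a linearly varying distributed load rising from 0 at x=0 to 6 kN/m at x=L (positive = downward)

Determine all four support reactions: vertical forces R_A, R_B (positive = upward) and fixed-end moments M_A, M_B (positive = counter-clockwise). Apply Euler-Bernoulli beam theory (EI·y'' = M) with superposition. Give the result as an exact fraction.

Load 1 — uniform load w=18 kN/m over full span:
  R_A = wL/2 = 18·10/2 = 90 kN
  M_A = wL²/12 = 18·10²/12 = 150 kN·m
  R_B = wL/2 = 18·10/2 = 90 kN
  M_B = -wL²/12 = -18·10²/12 = -150 kN·m
Load 2 — point force P=8 kN at a=15/2 m (b=L-a=5/2):
  R_A = Pb²(3a+b)/L³ = 8·(5/2)²·(3·(15/2)+(5/2))/10³ = 5/4 kN
  M_A = Pab²/L² = 8·(15/2)·(5/2)²/10² = 15/4 kN·m
  R_B = Pa²(a+3b)/L³ = 8·(15/2)²·((15/2)+3·(5/2))/10³ = 27/4 kN
  M_B = -Pa²b/L² = -8·(15/2)²·(5/2)/10² = -45/4 kN·m
Load 3 — triangular load w₀=6 kN/m (0→w₀ over full span):
  R_A = 3w₀L/20 = 3·6·10/20 = 9 kN
  M_A = w₀L²/30 = 6·10²/30 = 20 kN·m
  R_B = 7w₀L/20 = 7·6·10/20 = 21 kN
  M_B = -w₀L²/20 = -6·10²/20 = -30 kN·m
Superposition: R_A = 401/4 kN, M_A = 695/4 kN·m, R_B = 471/4 kN, M_B = -765/4 kN·m

R_A = 401/4 kN, M_A = 695/4 kN·m, R_B = 471/4 kN, M_B = -765/4 kN·m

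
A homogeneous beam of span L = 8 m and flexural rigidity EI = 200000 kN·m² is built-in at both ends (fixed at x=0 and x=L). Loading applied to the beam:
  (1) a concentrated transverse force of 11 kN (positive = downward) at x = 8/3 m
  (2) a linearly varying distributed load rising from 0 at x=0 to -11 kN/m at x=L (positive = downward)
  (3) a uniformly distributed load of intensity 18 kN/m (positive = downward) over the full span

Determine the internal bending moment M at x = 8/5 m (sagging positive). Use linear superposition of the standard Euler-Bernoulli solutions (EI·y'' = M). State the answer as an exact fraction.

M(8/5) = -208/375 kN·m

Load 1 — point force P=11 kN at a=8/3 m (b=L-a=16/3):
  M_1 = Pb²(3a+b)x/L³ - Pab²/L²  [x≤a] = 11·(16/3)²·(3·(8/3)+(16/3))·(8/5)/8³ - 11·(8/3)·(16/3)²/8² = 0 kN·m
Load 2 — triangular load w₀=-11 kN/m (0→w₀ over full span):
  M_2 = 3w₀Lx/20 - w₀L²/30 - w₀x³/(6L) = 3·(-11)·8·(8/5)/20 - (-11)·8²/30 - (-11)·(8/5)³/(6·8) = 1232/375 kN·m
Load 3 — uniform load w=18 kN/m over full span:
  M_3 = wLx/2 - wL²/12 - wx²/2 = 18·8·(8/5)/2 - 18·8²/12 - 18·(8/5)²/2 = -96/25 kN·m
Superposition: M = Σ M_i = -208/375 kN·m ≈ -0.554667 kN·m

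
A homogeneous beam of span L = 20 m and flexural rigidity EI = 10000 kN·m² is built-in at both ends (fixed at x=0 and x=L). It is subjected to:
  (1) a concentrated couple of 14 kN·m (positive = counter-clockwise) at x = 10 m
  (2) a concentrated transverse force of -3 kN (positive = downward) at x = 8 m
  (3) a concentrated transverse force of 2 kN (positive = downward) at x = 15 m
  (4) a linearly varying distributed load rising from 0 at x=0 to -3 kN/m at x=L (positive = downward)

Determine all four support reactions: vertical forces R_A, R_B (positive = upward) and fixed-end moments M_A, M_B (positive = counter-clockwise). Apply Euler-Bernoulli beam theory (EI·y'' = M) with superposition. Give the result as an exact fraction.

Load 1 — applied couple M₀=14 kN·m at a=10 m (b=L-a=10):
  R_A = 6M₀ab/L³ = 6·14·10·10/20³ = 21/20 kN
  M_A = M₀b(2a-b)/L² = 14·10·(2·10-10)/20² = 7/2 kN·m
  R_B = -6M₀ab/L³ = -6·14·10·10/20³ = -21/20 kN
  M_B = M₀a(2b-a)/L² = 14·10·(2·10-10)/20² = 7/2 kN·m
Load 2 — point force P=-3 kN at a=8 m (b=L-a=12):
  R_A = Pb²(3a+b)/L³ = (-3)·12²·(3·8+12)/20³ = -243/125 kN
  M_A = Pab²/L² = (-3)·8·12²/20² = -216/25 kN·m
  R_B = Pa²(a+3b)/L³ = (-3)·8²·(8+3·12)/20³ = -132/125 kN
  M_B = -Pa²b/L² = -(-3)·8²·12/20² = 144/25 kN·m
Load 3 — point force P=2 kN at a=15 m (b=L-a=5):
  R_A = Pb²(3a+b)/L³ = 2·5²·(3·15+5)/20³ = 5/16 kN
  M_A = Pab²/L² = 2·15·5²/20² = 15/8 kN·m
  R_B = Pa²(a+3b)/L³ = 2·15²·(15+3·5)/20³ = 27/16 kN
  M_B = -Pa²b/L² = -2·15²·5/20² = -45/8 kN·m
Load 4 — triangular load w₀=-3 kN/m (0→w₀ over full span):
  R_A = 3w₀L/20 = 3·(-3)·20/20 = -9 kN
  M_A = w₀L²/30 = (-3)·20²/30 = -40 kN·m
  R_B = 7w₀L/20 = 7·(-3)·20/20 = -21 kN
  M_B = -w₀L²/20 = -(-3)·20²/20 = 60 kN·m
Superposition: R_A = -19163/2000 kN, M_A = -8653/200 kN·m, R_B = -42837/2000 kN, M_B = 12727/200 kN·m

R_A = -19163/2000 kN, M_A = -8653/200 kN·m, R_B = -42837/2000 kN, M_B = 12727/200 kN·m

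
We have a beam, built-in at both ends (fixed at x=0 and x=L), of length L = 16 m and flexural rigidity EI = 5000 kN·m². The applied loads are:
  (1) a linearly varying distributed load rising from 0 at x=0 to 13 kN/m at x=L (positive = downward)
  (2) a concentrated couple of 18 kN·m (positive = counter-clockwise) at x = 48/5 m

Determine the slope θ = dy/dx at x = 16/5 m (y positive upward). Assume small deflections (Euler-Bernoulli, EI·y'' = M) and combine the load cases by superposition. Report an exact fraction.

Load 1 — triangular load w₀=13 kN/m (0→w₀ over full span):
  θ_1 = -w₀(2x(L-x)(L-2x)(x+2L)+x²(L-x)²)/(120LEI) = -13·(2·(16/5)·(16-(16/5))·(16-2·(16/5))·((16/5)+2·16)+(16/5)²·(16-(16/5))²)/(120·16·5000) = -46592/1171875 rad
Load 2 — applied couple M₀=18 kN·m at a=48/5 m (b=L-a=32/5):
  θ_2 = (R_Ax²/2 - M_Ax)/EI  [x≤a] with R_A=81/50, M_A=144/25 = ((81/50)·(16/5)²/2 - (144/25)·(16/5))/5000 = -792/390625 rad
Superposition: θ = Σ θ_i = -48968/1171875 rad ≈ -0.041786 rad

θ(16/5) = -48968/1171875 rad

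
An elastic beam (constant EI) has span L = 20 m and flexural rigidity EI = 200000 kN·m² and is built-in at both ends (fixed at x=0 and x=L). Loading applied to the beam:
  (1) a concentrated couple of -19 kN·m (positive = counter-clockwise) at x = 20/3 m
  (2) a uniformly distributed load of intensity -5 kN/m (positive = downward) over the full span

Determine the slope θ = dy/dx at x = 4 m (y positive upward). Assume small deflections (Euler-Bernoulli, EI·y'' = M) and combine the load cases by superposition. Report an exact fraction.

Load 1 — applied couple M₀=-19 kN·m at a=20/3 m (b=L-a=40/3):
  θ_1 = (R_Ax²/2 - M_Ax)/EI  [x≤a] with R_A=-19/15, M_A=0 = ((-19/15)·4²/2 - 0·4)/200000 = -19/375000 rad
Load 2 — uniform load w=-5 kN/m over full span:
  θ_2 = -wx(L-x)(L-2x)/(12EI) = -(-5)·4·(20-4)·(20-2·4)/(12·200000) = 1/625 rad
Superposition: θ = Σ θ_i = 581/375000 rad ≈ 0.001549 rad

θ(4) = 581/375000 rad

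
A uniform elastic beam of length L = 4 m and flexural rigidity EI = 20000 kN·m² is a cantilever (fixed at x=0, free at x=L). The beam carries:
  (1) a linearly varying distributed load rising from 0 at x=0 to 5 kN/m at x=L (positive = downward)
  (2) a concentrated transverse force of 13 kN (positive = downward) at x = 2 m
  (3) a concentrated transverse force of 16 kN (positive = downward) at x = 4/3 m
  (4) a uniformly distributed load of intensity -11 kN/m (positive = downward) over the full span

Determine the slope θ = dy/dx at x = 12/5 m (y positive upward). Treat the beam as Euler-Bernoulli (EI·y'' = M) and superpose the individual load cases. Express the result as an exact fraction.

Load 1 — triangular load w₀=5 kN/m (0→w₀ over full span):
  θ_1 = (w₀Lx²/4-w₀L²x/3-w₀x⁴/(24L))/EI = (5·4·(12/5)²/4-5·4²·(12/5)/3-5·(12/5)⁴/(24·4))/20000 = -577/312500 rad
Load 2 — point force P=13 kN at a=2 m (b=L-a=2):
  θ_2 = -Pa²/(2EI)  [x>a] = -13·2²/(2·20000) = -13/10000 rad
Load 3 — point force P=16 kN at a=4/3 m (b=L-a=8/3):
  θ_3 = -Pa²/(2EI)  [x>a] = -16·(4/3)²/(2·20000) = -4/5625 rad
Load 4 — uniform load w=-11 kN/m over full span:
  θ_4 = -wx(x²-3Lx+3L²)/(6EI) = -(-11)·(12/5)·((12/5)²-3·4·(12/5)+3·4²)/(6·20000) = 429/78125 rad
Superposition: θ = Σ θ_i = 18379/11250000 rad ≈ 0.001634 rad

θ(12/5) = 18379/11250000 rad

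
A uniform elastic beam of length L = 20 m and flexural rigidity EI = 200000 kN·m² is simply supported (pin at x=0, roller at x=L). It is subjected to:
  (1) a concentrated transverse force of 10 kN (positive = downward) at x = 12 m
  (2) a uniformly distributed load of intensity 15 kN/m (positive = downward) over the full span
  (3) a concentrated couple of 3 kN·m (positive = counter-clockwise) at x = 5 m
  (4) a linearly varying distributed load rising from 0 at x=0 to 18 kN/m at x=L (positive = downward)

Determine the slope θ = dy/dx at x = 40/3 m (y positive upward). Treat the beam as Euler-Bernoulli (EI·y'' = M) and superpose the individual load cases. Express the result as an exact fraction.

θ(40/3) = 278887/14400000 rad

Load 1 — point force P=10 kN at a=12 m (b=L-a=8):
  θ_1 = -Pa(2L²-6Lx+3x²+a²)/(6LEI)  [x>a] = -10·12·(2·20²-6·20·(40/3)+3·(40/3)²+12²)/(6·20·200000) = 23/37500 rad
Load 2 — uniform load w=15 kN/m over full span:
  θ_2 = -w(L³-6Lx²+4x³)/(24EI) = -15·(20³-6·20·(40/3)²+4·(40/3)³)/(24·200000) = 13/1080 rad
Load 3 — applied couple M₀=3 kN·m at a=5 m (b=L-a=15):
  θ_3 = (M₀x²/(2L)-M₀(x-a)+C₁)/EI  [x>a] with C₁=M₀(3b²-L²)/(6L)=55/8 = (3·(40/3)²/(2·20)-3·((40/3)-5)+(55/8))/200000 = -23/960000 rad
Load 4 — triangular load w₀=18 kN/m (0→w₀ over full span):
  θ_4 = -w₀(7L⁴-30L²x²+15x⁴)/(360LEI) = -18·(7·20⁴-30·20²·(40/3)²+15·(40/3)⁴)/(360·20·200000) = 91/13500 rad
Superposition: θ = Σ θ_i = 278887/14400000 rad ≈ 0.019367 rad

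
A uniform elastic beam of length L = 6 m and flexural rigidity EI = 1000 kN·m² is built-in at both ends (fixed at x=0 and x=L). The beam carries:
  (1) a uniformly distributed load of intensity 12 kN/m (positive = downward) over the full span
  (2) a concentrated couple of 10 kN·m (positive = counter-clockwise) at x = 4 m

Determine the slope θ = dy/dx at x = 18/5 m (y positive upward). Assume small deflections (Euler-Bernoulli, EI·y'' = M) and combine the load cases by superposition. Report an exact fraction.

Load 1 — uniform load w=12 kN/m over full span:
  θ_1 = -wx(L-x)(L-2x)/(12EI) = -12·(18/5)·(6-(18/5))·(6-2·(18/5))/(12·1000) = 162/15625 rad
Load 2 — applied couple M₀=10 kN·m at a=4 m (b=L-a=2):
  θ_2 = (R_Ax²/2 - M_Ax)/EI  [x≤a] with R_A=20/9, M_A=10/3 = ((20/9)·(18/5)²/2 - (10/3)·(18/5))/1000 = 3/1250 rad
Superposition: θ = Σ θ_i = 399/31250 rad ≈ 0.012768 rad

θ(18/5) = 399/31250 rad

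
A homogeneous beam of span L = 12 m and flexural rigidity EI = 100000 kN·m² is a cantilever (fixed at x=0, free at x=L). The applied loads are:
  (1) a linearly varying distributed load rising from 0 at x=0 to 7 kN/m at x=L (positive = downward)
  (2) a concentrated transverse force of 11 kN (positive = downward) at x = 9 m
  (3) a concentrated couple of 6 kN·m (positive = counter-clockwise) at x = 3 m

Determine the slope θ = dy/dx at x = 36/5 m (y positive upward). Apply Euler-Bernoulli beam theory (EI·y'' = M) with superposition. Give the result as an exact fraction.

Load 1 — triangular load w₀=7 kN/m (0→w₀ over full span):
  θ_1 = (w₀Lx²/4-w₀L²x/3-w₀x⁴/(24L))/EI = (7·12·(36/5)²/4-7·12²·(36/5)/3-7·(36/5)⁴/(24·12))/100000 = -109053/7812500 rad
Load 2 — point force P=11 kN at a=9 m (b=L-a=3):
  θ_2 = -Px(2a-x)/(2EI)  [x≤a] = -11·(36/5)·(2·9-(36/5))/(2·100000) = -2673/625000 rad
Load 3 — applied couple M₀=6 kN·m at a=3 m (b=L-a=9):
  θ_3 = M₀a/EI  [x>a] = 6·3/100000 = 9/50000 rad
Superposition: θ = Σ θ_i = -564237/31250000 rad ≈ -0.018056 rad

θ(36/5) = -564237/31250000 rad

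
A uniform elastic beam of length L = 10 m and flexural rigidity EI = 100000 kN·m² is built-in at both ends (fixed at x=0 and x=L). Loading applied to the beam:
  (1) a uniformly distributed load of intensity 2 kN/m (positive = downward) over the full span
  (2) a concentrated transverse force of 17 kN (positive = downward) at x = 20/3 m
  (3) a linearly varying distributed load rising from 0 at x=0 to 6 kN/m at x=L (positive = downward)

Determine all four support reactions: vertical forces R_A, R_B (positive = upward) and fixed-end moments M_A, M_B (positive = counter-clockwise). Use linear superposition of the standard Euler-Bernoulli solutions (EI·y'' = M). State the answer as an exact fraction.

Load 1 — uniform load w=2 kN/m over full span:
  R_A = wL/2 = 2·10/2 = 10 kN
  M_A = wL²/12 = 2·10²/12 = 50/3 kN·m
  R_B = wL/2 = 2·10/2 = 10 kN
  M_B = -wL²/12 = -2·10²/12 = -50/3 kN·m
Load 2 — point force P=17 kN at a=20/3 m (b=L-a=10/3):
  R_A = Pb²(3a+b)/L³ = 17·(10/3)²·(3·(20/3)+(10/3))/10³ = 119/27 kN
  M_A = Pab²/L² = 17·(20/3)·(10/3)²/10² = 340/27 kN·m
  R_B = Pa²(a+3b)/L³ = 17·(20/3)²·((20/3)+3·(10/3))/10³ = 340/27 kN
  M_B = -Pa²b/L² = -17·(20/3)²·(10/3)/10² = -680/27 kN·m
Load 3 — triangular load w₀=6 kN/m (0→w₀ over full span):
  R_A = 3w₀L/20 = 3·6·10/20 = 9 kN
  M_A = w₀L²/30 = 6·10²/30 = 20 kN·m
  R_B = 7w₀L/20 = 7·6·10/20 = 21 kN
  M_B = -w₀L²/20 = -6·10²/20 = -30 kN·m
Superposition: R_A = 632/27 kN, M_A = 1330/27 kN·m, R_B = 1177/27 kN, M_B = -1940/27 kN·m

R_A = 632/27 kN, M_A = 1330/27 kN·m, R_B = 1177/27 kN, M_B = -1940/27 kN·m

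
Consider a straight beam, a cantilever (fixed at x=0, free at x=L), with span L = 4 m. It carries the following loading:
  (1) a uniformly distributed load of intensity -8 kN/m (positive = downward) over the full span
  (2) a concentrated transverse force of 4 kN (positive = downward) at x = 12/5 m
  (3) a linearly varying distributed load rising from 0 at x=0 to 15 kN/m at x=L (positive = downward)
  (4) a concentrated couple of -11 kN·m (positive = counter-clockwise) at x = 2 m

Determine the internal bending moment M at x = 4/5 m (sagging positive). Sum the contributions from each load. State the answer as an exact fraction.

Load 1 — uniform load w=-8 kN/m over full span:
  M_1 = -w(L-x)²/2 = -(-8)·(4-(4/5))²/2 = 1024/25 kN·m
Load 2 — point force P=4 kN at a=12/5 m (b=L-a=8/5):
  M_2 = -P(a-x)  [x≤a] = -4·((12/5)-(4/5)) = -32/5 kN·m
Load 3 — triangular load w₀=15 kN/m (0→w₀ over full span):
  M_3 = w₀Lx/2 - w₀L²/3 - w₀x³/(6L) = 15·4·(4/5)/2 - 15·4²/3 - 15·(4/5)³/(6·4) = -1408/25 kN·m
Load 4 — applied couple M₀=-11 kN·m at a=2 m (b=L-a=2):
  M_4 = M₀  [x≤a] = (-11) = -11 kN·m
Superposition: M = Σ M_i = -819/25 kN·m ≈ -32.760000 kN·m

M(4/5) = -819/25 kN·m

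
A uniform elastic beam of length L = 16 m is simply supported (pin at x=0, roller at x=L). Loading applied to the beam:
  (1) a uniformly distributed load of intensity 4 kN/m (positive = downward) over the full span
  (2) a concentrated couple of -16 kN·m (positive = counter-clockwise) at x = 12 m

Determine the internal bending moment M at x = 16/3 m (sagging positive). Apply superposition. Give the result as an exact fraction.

M(16/3) = 976/9 kN·m

Load 1 — uniform load w=4 kN/m over full span:
  M_1 = wx(L-x)/2 = 4·(16/3)·(16-(16/3))/2 = 1024/9 kN·m
Load 2 — applied couple M₀=-16 kN·m at a=12 m (b=L-a=4):
  M_2 = M₀x/L  [x≤a] = (-16)·(16/3)/16 = -16/3 kN·m
Superposition: M = Σ M_i = 976/9 kN·m ≈ 108.444444 kN·m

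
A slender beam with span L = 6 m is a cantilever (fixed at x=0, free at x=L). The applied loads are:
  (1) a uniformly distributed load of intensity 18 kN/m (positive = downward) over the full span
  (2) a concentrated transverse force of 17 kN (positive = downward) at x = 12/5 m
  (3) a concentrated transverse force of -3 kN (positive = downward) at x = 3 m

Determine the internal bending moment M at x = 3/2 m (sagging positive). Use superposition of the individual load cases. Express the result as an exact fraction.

M(3/2) = -3861/20 kN·m

Load 1 — uniform load w=18 kN/m over full span:
  M_1 = -w(L-x)²/2 = -18·(6-(3/2))²/2 = -729/4 kN·m
Load 2 — point force P=17 kN at a=12/5 m (b=L-a=18/5):
  M_2 = -P(a-x)  [x≤a] = -17·((12/5)-(3/2)) = -153/10 kN·m
Load 3 — point force P=-3 kN at a=3 m (b=L-a=3):
  M_3 = -P(a-x)  [x≤a] = -(-3)·(3-(3/2)) = 9/2 kN·m
Superposition: M = Σ M_i = -3861/20 kN·m ≈ -193.050000 kN·m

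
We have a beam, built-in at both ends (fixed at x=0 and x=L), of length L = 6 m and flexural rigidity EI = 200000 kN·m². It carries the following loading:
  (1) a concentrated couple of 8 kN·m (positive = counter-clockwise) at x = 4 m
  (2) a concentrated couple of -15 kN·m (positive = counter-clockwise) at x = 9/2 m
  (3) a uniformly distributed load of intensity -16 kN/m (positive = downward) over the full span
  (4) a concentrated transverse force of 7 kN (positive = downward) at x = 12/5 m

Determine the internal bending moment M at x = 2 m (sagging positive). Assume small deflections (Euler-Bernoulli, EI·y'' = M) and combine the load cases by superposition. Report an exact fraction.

Load 1 — applied couple M₀=8 kN·m at a=4 m (b=L-a=2):
  M_1 = R_Ax - M_A  [x≤a] with R_A=16/9, M_A=8/3 = (16/9)·2 - (8/3) = 8/9 kN·m
Load 2 — applied couple M₀=-15 kN·m at a=9/2 m (b=L-a=3/2):
  M_2 = R_Ax - M_A  [x≤a] with R_A=-45/16, M_A=-75/16 = (-45/16)·2 - (-75/16) = -15/16 kN·m
Load 3 — uniform load w=-16 kN/m over full span:
  M_3 = wLx/2 - wL²/12 - wx²/2 = (-16)·6·2/2 - (-16)·6²/12 - (-16)·2²/2 = -16 kN·m
Load 4 — point force P=7 kN at a=12/5 m (b=L-a=18/5):
  M_4 = Pb²(3a+b)x/L³ - Pab²/L²  [x≤a] = 7·(18/5)²·(3·(12/5)+(18/5))·2/6³ - 7·(12/5)·(18/5)²/6² = 378/125 kN·m
Superposition: M = Σ M_i = -234443/18000 kN·m ≈ -13.024611 kN·m

M(2) = -234443/18000 kN·m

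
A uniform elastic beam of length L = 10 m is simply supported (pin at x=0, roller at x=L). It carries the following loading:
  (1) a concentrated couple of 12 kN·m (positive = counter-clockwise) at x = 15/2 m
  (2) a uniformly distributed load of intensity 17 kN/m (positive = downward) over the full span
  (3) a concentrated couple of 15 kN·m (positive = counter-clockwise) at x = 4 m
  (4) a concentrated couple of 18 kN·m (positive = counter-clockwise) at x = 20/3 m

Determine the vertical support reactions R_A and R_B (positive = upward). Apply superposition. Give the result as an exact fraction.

R_A = 179/2 kN, R_B = 161/2 kN

Load 1 — applied couple M₀=12 kN·m at a=15/2 m (b=L-a=5/2):
  R_A = M₀/L = 12/10 = 6/5 kN
  R_B = -M₀/L = -12/10 = -6/5 kN
Load 2 — uniform load w=17 kN/m over full span:
  R_A = wL/2 = 17·10/2 = 85 kN
  R_B = wL/2 = 17·10/2 = 85 kN
Load 3 — applied couple M₀=15 kN·m at a=4 m (b=L-a=6):
  R_A = M₀/L = 15/10 = 3/2 kN
  R_B = -M₀/L = -15/10 = -3/2 kN
Load 4 — applied couple M₀=18 kN·m at a=20/3 m (b=L-a=10/3):
  R_A = M₀/L = 18/10 = 9/5 kN
  R_B = -M₀/L = -18/10 = -9/5 kN
Superposition: R_A = 179/2 kN, R_B = 161/2 kN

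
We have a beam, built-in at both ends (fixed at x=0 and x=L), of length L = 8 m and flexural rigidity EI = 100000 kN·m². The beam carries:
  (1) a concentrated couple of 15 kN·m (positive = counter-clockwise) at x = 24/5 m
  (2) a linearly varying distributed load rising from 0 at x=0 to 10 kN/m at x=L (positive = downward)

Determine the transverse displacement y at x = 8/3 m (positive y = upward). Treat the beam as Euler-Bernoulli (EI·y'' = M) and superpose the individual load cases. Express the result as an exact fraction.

y(8/3) = -5452/11390625 m

Load 1 — applied couple M₀=15 kN·m at a=24/5 m (b=L-a=16/5):
  y_1 = (R_Ax³/6 - M_Ax²/2)/EI  [x≤a] with R_A=27/10, M_A=24/5 = ((27/10)·(8/3)³/6 - (24/5)·(8/3)²/2)/100000 = -4/46875 m
Load 2 — triangular load w₀=10 kN/m (0→w₀ over full span):
  y_2 = -w₀x²(L-x)²(x+2L)/(120LEI) = -10·(8/3)²·(8-(8/3))²·((8/3)+2·8)/(120·8·100000) = -896/2278125 m
Superposition: y = Σ y_i = -5452/11390625 m ≈ -0.000479 m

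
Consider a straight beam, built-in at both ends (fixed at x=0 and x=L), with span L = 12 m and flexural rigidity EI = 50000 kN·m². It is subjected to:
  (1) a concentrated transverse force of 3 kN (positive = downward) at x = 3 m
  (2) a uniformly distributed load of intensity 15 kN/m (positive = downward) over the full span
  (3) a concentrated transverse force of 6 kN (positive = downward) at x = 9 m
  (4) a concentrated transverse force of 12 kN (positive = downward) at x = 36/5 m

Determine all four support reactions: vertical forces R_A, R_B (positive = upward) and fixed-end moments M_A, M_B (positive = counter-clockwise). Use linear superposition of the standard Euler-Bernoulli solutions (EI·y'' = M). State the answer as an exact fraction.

Load 1 — point force P=3 kN at a=3 m (b=L-a=9):
  R_A = Pb²(3a+b)/L³ = 3·9²·(3·3+9)/12³ = 81/32 kN
  M_A = Pab²/L² = 3·3·9²/12² = 81/16 kN·m
  R_B = Pa²(a+3b)/L³ = 3·3²·(3+3·9)/12³ = 15/32 kN
  M_B = -Pa²b/L² = -3·3²·9/12² = -27/16 kN·m
Load 2 — uniform load w=15 kN/m over full span:
  R_A = wL/2 = 15·12/2 = 90 kN
  M_A = wL²/12 = 15·12²/12 = 180 kN·m
  R_B = wL/2 = 15·12/2 = 90 kN
  M_B = -wL²/12 = -15·12²/12 = -180 kN·m
Load 3 — point force P=6 kN at a=9 m (b=L-a=3):
  R_A = Pb²(3a+b)/L³ = 6·3²·(3·9+3)/12³ = 15/16 kN
  M_A = Pab²/L² = 6·9·3²/12² = 27/8 kN·m
  R_B = Pa²(a+3b)/L³ = 6·9²·(9+3·3)/12³ = 81/16 kN
  M_B = -Pa²b/L² = -6·9²·3/12² = -81/8 kN·m
Load 4 — point force P=12 kN at a=36/5 m (b=L-a=24/5):
  R_A = Pb²(3a+b)/L³ = 12·(24/5)²·(3·(36/5)+(24/5))/12³ = 528/125 kN
  M_A = Pab²/L² = 12·(36/5)·(24/5)²/12² = 1728/125 kN·m
  R_B = Pa²(a+3b)/L³ = 12·(36/5)²·((36/5)+3·(24/5))/12³ = 972/125 kN
  M_B = -Pa²b/L² = -12·(36/5)²·(24/5)/12² = -2592/125 kN·m
Superposition: R_A = 390771/4000 kN, M_A = 404523/2000 kN·m, R_B = 413229/4000 kN, M_B = -425097/2000 kN·m

R_A = 390771/4000 kN, M_A = 404523/2000 kN·m, R_B = 413229/4000 kN, M_B = -425097/2000 kN·m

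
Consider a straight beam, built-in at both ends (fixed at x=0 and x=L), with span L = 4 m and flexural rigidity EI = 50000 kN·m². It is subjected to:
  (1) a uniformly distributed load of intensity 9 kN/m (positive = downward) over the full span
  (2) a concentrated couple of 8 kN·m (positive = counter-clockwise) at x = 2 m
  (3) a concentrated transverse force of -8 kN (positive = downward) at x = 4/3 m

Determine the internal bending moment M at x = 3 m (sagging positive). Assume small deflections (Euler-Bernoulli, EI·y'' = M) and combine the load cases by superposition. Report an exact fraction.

M(3) = 43/54 kN·m

Load 1 — uniform load w=9 kN/m over full span:
  M_1 = wLx/2 - wL²/12 - wx²/2 = 9·4·3/2 - 9·4²/12 - 9·3²/2 = 3/2 kN·m
Load 2 — applied couple M₀=8 kN·m at a=2 m (b=L-a=2):
  M_2 = R_Ax - M_A - M₀  [x>a] with R_A=3, M_A=2 = 3·3 - 2 - 8 = -1 kN·m
Load 3 — point force P=-8 kN at a=4/3 m (b=L-a=8/3):
  M_3 = Pa²(a+3b)(L-x)/L³ - Pa²b/L²  [x>a] = (-8)·(4/3)²·((4/3)+3·(8/3))·(4-3)/4³ - (-8)·(4/3)²·(8/3)/4² = 8/27 kN·m
Superposition: M = Σ M_i = 43/54 kN·m ≈ 0.796296 kN·m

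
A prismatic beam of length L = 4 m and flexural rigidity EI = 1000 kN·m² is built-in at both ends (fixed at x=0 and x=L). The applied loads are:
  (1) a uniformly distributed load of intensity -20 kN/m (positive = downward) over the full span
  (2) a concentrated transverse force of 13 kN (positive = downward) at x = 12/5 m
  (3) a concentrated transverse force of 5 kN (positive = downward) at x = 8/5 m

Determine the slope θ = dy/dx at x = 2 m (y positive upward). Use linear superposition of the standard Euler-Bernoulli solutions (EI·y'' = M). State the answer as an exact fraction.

θ(2) = -8/15625 rad

Load 1 — uniform load w=-20 kN/m over full span:
  θ_1 = -wx(L-x)(L-2x)/(12EI) = -(-20)·2·(4-2)·(4-2·2)/(12·1000) = 0 rad
Load 2 — point force P=13 kN at a=12/5 m (b=L-a=8/5):
  θ_2 = -Pb²x(2aL-(3a+b)x)/(2L³EI)  [x≤a] = -13·(8/5)²·2·(2·(12/5)·4-(3·(12/5)+(8/5))·2)/(2·4³·1000) = -13/15625 rad
Load 3 — point force P=5 kN at a=8/5 m (b=L-a=12/5):
  θ_3 = Pa²(L-x)(2bL-(3b+a)(L-x))/(2L³EI)  [x>a] = 5·(8/5)²·(4-2)·(2·(12/5)·4-(3·(12/5)+(8/5))·(4-2))/(2·4³·1000) = 1/3125 rad
Superposition: θ = Σ θ_i = -8/15625 rad ≈ -0.000512 rad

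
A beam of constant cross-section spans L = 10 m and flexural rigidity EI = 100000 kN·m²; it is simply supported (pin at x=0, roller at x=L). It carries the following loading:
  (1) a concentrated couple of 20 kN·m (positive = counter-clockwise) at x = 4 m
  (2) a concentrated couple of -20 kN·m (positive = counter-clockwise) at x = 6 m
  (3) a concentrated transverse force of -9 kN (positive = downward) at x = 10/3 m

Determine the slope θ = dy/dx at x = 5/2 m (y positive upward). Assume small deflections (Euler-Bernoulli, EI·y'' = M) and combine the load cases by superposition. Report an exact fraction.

θ(5/2) = 409/720000 rad

Load 1 — applied couple M₀=20 kN·m at a=4 m (b=L-a=6):
  θ_1 = (M₀x²/(2L)+C₁)/EI  [x≤a] with C₁=M₀(3b²-L²)/(6L)=8/3 = (20·(5/2)²/(2·10)+(8/3))/100000 = 107/1200000 rad
Load 2 — applied couple M₀=-20 kN·m at a=6 m (b=L-a=4):
  θ_2 = (M₀x²/(2L)+C₁)/EI  [x≤a] with C₁=M₀(3b²-L²)/(6L)=52/3 = ((-20)·(5/2)²/(2·10)+(52/3))/100000 = 133/1200000 rad
Load 3 — point force P=-9 kN at a=10/3 m (b=L-a=20/3):
  θ_3 = -Pb(L²-b²-3x²)/(6LEI)  [x≤a] = -(-9)·(20/3)·(10²-(20/3)²-3·(5/2)²)/(6·10·100000) = 53/144000 rad
Superposition: θ = Σ θ_i = 409/720000 rad ≈ 0.000568 rad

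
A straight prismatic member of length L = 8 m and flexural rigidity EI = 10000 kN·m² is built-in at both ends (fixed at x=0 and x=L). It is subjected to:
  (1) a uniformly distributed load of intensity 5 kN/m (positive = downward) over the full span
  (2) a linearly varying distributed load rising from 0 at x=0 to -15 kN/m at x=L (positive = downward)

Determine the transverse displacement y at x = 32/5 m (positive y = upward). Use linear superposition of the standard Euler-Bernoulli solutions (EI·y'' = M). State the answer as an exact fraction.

y(32/5) = 8704/5859375 m

Load 1 — uniform load w=5 kN/m over full span:
  y_1 = -wx²(L-x)²/(24EI) = -5·(32/5)²·(8-(32/5))²/(24·10000) = -512/234375 m
Load 2 — triangular load w₀=-15 kN/m (0→w₀ over full span):
  y_2 = -w₀x²(L-x)²(x+2L)/(120LEI) = -(-15)·(32/5)²·(8-(32/5))²·((32/5)+2·8)/(120·8·10000) = 7168/1953125 m
Superposition: y = Σ y_i = 8704/5859375 m ≈ 0.001485 m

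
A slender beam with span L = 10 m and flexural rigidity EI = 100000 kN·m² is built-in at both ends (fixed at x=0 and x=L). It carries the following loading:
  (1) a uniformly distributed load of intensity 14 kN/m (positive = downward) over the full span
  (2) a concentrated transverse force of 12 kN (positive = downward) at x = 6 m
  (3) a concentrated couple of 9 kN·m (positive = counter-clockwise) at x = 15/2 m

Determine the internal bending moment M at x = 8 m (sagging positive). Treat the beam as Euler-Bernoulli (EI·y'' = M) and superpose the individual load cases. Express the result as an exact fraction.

M(8) = -60643/6000 kN·m

Load 1 — uniform load w=14 kN/m over full span:
  M_1 = wLx/2 - wL²/12 - wx²/2 = 14·10·8/2 - 14·10²/12 - 14·8²/2 = -14/3 kN·m
Load 2 — point force P=12 kN at a=6 m (b=L-a=4):
  M_2 = Pa²(a+3b)(L-x)/L³ - Pa²b/L²  [x>a] = 12·6²·(6+3·4)·(10-8)/10³ - 12·6²·4/10² = -216/125 kN·m
Load 3 — applied couple M₀=9 kN·m at a=15/2 m (b=L-a=5/2):
  M_3 = R_Ax - M_A - M₀  [x>a] with R_A=81/80, M_A=45/16 = (81/80)·8 - (45/16) - 9 = -297/80 kN·m
Superposition: M = Σ M_i = -60643/6000 kN·m ≈ -10.107167 kN·m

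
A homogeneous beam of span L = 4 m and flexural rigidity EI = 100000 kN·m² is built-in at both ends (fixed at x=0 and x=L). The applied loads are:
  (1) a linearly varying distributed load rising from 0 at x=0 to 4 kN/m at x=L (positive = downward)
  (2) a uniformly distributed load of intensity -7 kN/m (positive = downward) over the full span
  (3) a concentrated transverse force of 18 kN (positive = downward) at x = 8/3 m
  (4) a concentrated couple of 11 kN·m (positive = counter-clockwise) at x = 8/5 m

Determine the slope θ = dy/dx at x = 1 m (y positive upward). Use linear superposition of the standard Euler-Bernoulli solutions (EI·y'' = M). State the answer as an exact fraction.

Load 1 — triangular load w₀=4 kN/m (0→w₀ over full span):
  θ_1 = -w₀(2x(L-x)(L-2x)(x+2L)+x²(L-x)²)/(120LEI) = -4·(2·1·(4-1)·(4-2·1)·(1+2·4)+1²·(4-1)²)/(120·4·100000) = -39/4000000 rad
Load 2 — uniform load w=-7 kN/m over full span:
  θ_2 = -wx(L-x)(L-2x)/(12EI) = -(-7)·1·(4-1)·(4-2·1)/(12·100000) = 7/200000 rad
Load 3 — point force P=18 kN at a=8/3 m (b=L-a=4/3):
  θ_3 = -Pb²x(2aL-(3a+b)x)/(2L³EI)  [x≤a] = -18·(4/3)²·1·(2·(8/3)·4-(3·(8/3)+(4/3))·1)/(2·4³·100000) = -3/100000 rad
Load 4 — applied couple M₀=11 kN·m at a=8/5 m (b=L-a=12/5):
  θ_4 = (R_Ax²/2 - M_Ax)/EI  [x≤a] with R_A=99/25, M_A=33/25 = ((99/25)·1²/2 - (33/25)·1)/100000 = 33/5000000 rad
Superposition: θ = Σ θ_i = 37/20000000 rad ≈ 0.000002 rad

θ(1) = 37/20000000 rad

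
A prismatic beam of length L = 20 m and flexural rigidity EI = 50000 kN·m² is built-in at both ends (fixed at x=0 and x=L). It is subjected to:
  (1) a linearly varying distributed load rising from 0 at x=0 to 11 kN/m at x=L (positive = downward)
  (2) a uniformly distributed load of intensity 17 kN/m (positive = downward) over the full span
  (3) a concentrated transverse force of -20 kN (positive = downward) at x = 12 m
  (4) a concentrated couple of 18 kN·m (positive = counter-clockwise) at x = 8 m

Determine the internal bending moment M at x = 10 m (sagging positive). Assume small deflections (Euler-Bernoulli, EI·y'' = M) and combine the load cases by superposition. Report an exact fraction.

M(10) = 1679/5 kN·m

Load 1 — triangular load w₀=11 kN/m (0→w₀ over full span):
  M_1 = 3w₀Lx/20 - w₀L²/30 - w₀x³/(6L) = 3·11·20·10/20 - 11·20²/30 - 11·10³/(6·20) = 275/3 kN·m
Load 2 — uniform load w=17 kN/m over full span:
  M_2 = wLx/2 - wL²/12 - wx²/2 = 17·20·10/2 - 17·20²/12 - 17·10²/2 = 850/3 kN·m
Load 3 — point force P=-20 kN at a=12 m (b=L-a=8):
  M_3 = Pb²(3a+b)x/L³ - Pab²/L²  [x≤a] = (-20)·8²·(3·12+8)·10/20³ - (-20)·12·8²/20² = -32 kN·m
Load 4 — applied couple M₀=18 kN·m at a=8 m (b=L-a=12):
  M_4 = R_Ax - M_A - M₀  [x>a] with R_A=162/125, M_A=54/25 = (162/125)·10 - (54/25) - 18 = -36/5 kN·m
Superposition: M = Σ M_i = 1679/5 kN·m ≈ 335.800000 kN·m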